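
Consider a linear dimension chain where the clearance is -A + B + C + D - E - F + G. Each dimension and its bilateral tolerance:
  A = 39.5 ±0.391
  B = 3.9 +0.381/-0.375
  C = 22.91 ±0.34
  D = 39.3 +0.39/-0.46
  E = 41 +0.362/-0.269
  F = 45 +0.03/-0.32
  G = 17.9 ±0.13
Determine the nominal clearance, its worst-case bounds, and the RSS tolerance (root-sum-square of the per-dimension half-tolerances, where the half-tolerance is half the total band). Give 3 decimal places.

Stack each dimension's contribution:
  -A: nom -39.500 → Σnom=-39.500; wc +0.391/-0.391 → slack +0.391/-0.391; half-tol=0.391, Σhalf²=0.152881
  +B: nom +3.900 → Σnom=-35.600; wc +0.381/-0.375 → slack +0.772/-0.766; half-tol=0.378, Σhalf²=0.295765
  +C: nom +22.910 → Σnom=-12.690; wc +0.340/-0.340 → slack +1.112/-1.106; half-tol=0.340, Σhalf²=0.411365
  +D: nom +39.300 → Σnom=26.610; wc +0.390/-0.460 → slack +1.502/-1.566; half-tol=0.425, Σhalf²=0.591990
  -E: nom -41.000 → Σnom=-14.390; wc +0.269/-0.362 → slack +1.771/-1.928; half-tol=0.316, Σhalf²=0.691530
  -F: nom -45.000 → Σnom=-59.390; wc +0.320/-0.030 → slack +2.091/-1.958; half-tol=0.175, Σhalf²=0.722155
  +G: nom +17.900 → Σnom=-41.490; wc +0.130/-0.130 → slack +2.221/-2.088; half-tol=0.130, Σhalf²=0.739055
Nominal = -41.490. Worst-case = [-41.490 - 2.088, -41.490 + 2.221] = [-43.578, -39.269]. RSS = √0.739055 = 0.860.

nominal=-41.490 wc=[-43.578,-39.269] rss=0.860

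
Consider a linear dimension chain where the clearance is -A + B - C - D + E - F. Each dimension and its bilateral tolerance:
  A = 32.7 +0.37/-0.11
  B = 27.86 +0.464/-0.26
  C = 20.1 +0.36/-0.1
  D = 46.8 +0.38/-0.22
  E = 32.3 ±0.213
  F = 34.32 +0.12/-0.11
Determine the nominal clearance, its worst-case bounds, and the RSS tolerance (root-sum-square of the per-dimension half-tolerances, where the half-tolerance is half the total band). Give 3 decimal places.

nominal=-73.760 wc=[-75.463,-72.543] rss=0.625

Stack each dimension's contribution:
  -A: nom -32.700 → Σnom=-32.700; wc +0.110/-0.370 → slack +0.110/-0.370; half-tol=0.240, Σhalf²=0.057600
  +B: nom +27.860 → Σnom=-4.840; wc +0.464/-0.260 → slack +0.574/-0.630; half-tol=0.362, Σhalf²=0.188644
  -C: nom -20.100 → Σnom=-24.940; wc +0.100/-0.360 → slack +0.674/-0.990; half-tol=0.230, Σhalf²=0.241544
  -D: nom -46.800 → Σnom=-71.740; wc +0.220/-0.380 → slack +0.894/-1.370; half-tol=0.300, Σhalf²=0.331544
  +E: nom +32.300 → Σnom=-39.440; wc +0.213/-0.213 → slack +1.107/-1.583; half-tol=0.213, Σhalf²=0.376913
  -F: nom -34.320 → Σnom=-73.760; wc +0.110/-0.120 → slack +1.217/-1.703; half-tol=0.115, Σhalf²=0.390138
Nominal = -73.760. Worst-case = [-73.760 - 1.703, -73.760 + 1.217] = [-75.463, -72.543]. RSS = √0.390138 = 0.625.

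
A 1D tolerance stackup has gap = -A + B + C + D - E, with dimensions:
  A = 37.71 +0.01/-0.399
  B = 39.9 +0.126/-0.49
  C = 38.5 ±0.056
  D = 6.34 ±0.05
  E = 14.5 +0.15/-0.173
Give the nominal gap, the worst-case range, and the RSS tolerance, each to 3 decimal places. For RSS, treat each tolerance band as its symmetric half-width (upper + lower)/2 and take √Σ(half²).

nominal=32.530 wc=[31.774,33.334] rss=0.410

Stack each dimension's contribution:
  -A: nom -37.710 → Σnom=-37.710; wc +0.399/-0.010 → slack +0.399/-0.010; half-tol=0.205, Σhalf²=0.041820
  +B: nom +39.900 → Σnom=2.190; wc +0.126/-0.490 → slack +0.525/-0.500; half-tol=0.308, Σhalf²=0.136684
  +C: nom +38.500 → Σnom=40.690; wc +0.056/-0.056 → slack +0.581/-0.556; half-tol=0.056, Σhalf²=0.139820
  +D: nom +6.340 → Σnom=47.030; wc +0.050/-0.050 → slack +0.631/-0.606; half-tol=0.050, Σhalf²=0.142320
  -E: nom -14.500 → Σnom=32.530; wc +0.173/-0.150 → slack +0.804/-0.756; half-tol=0.161, Σhalf²=0.168403
Nominal = 32.530. Worst-case = [32.530 - 0.756, 32.530 + 0.804] = [31.774, 33.334]. RSS = √0.168403 = 0.410.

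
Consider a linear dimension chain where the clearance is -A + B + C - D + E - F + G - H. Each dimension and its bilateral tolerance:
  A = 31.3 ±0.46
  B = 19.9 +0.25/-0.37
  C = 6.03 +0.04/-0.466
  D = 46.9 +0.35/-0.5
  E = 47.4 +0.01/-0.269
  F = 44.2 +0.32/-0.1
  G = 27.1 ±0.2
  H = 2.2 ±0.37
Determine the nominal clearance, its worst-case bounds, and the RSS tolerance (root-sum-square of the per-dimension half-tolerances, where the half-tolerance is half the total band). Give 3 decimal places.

Stack each dimension's contribution:
  -A: nom -31.300 → Σnom=-31.300; wc +0.460/-0.460 → slack +0.460/-0.460; half-tol=0.460, Σhalf²=0.211600
  +B: nom +19.900 → Σnom=-11.400; wc +0.250/-0.370 → slack +0.710/-0.830; half-tol=0.310, Σhalf²=0.307700
  +C: nom +6.030 → Σnom=-5.370; wc +0.040/-0.466 → slack +0.750/-1.296; half-tol=0.253, Σhalf²=0.371709
  -D: nom -46.900 → Σnom=-52.270; wc +0.500/-0.350 → slack +1.250/-1.646; half-tol=0.425, Σhalf²=0.552334
  +E: nom +47.400 → Σnom=-4.870; wc +0.010/-0.269 → slack +1.260/-1.915; half-tol=0.140, Σhalf²=0.571794
  -F: nom -44.200 → Σnom=-49.070; wc +0.100/-0.320 → slack +1.360/-2.235; half-tol=0.210, Σhalf²=0.615894
  +G: nom +27.100 → Σnom=-21.970; wc +0.200/-0.200 → slack +1.560/-2.435; half-tol=0.200, Σhalf²=0.655894
  -H: nom -2.200 → Σnom=-24.170; wc +0.370/-0.370 → slack +1.930/-2.805; half-tol=0.370, Σhalf²=0.792794
Nominal = -24.170. Worst-case = [-24.170 - 2.805, -24.170 + 1.930] = [-26.975, -22.240]. RSS = √0.792794 = 0.890.

nominal=-24.170 wc=[-26.975,-22.240] rss=0.890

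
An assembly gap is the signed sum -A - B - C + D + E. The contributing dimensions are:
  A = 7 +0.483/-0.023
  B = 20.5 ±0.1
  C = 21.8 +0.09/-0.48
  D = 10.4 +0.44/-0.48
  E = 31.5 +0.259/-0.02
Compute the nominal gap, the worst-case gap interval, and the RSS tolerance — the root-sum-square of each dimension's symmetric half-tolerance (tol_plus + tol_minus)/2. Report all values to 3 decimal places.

Stack each dimension's contribution:
  -A: nom -7.000 → Σnom=-7.000; wc +0.023/-0.483 → slack +0.023/-0.483; half-tol=0.253, Σhalf²=0.064009
  -B: nom -20.500 → Σnom=-27.500; wc +0.100/-0.100 → slack +0.123/-0.583; half-tol=0.100, Σhalf²=0.074009
  -C: nom -21.800 → Σnom=-49.300; wc +0.480/-0.090 → slack +0.603/-0.673; half-tol=0.285, Σhalf²=0.155234
  +D: nom +10.400 → Σnom=-38.900; wc +0.440/-0.480 → slack +1.043/-1.153; half-tol=0.460, Σhalf²=0.366834
  +E: nom +31.500 → Σnom=-7.400; wc +0.259/-0.020 → slack +1.302/-1.173; half-tol=0.140, Σhalf²=0.386294
Nominal = -7.400. Worst-case = [-7.400 - 1.173, -7.400 + 1.302] = [-8.573, -6.098]. RSS = √0.386294 = 0.622.

nominal=-7.400 wc=[-8.573,-6.098] rss=0.622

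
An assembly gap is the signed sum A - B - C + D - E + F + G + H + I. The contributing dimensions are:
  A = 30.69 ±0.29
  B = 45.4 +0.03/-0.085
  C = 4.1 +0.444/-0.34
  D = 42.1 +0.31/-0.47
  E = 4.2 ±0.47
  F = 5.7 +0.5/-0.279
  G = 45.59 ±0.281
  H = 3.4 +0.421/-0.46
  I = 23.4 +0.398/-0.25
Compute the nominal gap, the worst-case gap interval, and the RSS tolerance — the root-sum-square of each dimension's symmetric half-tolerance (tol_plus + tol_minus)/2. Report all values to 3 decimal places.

nominal=97.180 wc=[94.206,100.275] rss=1.069

Stack each dimension's contribution:
  +A: nom +30.690 → Σnom=30.690; wc +0.290/-0.290 → slack +0.290/-0.290; half-tol=0.290, Σhalf²=0.084100
  -B: nom -45.400 → Σnom=-14.710; wc +0.085/-0.030 → slack +0.375/-0.320; half-tol=0.058, Σhalf²=0.087406
  -C: nom -4.100 → Σnom=-18.810; wc +0.340/-0.444 → slack +0.715/-0.764; half-tol=0.392, Σhalf²=0.241070
  +D: nom +42.100 → Σnom=23.290; wc +0.310/-0.470 → slack +1.025/-1.234; half-tol=0.390, Σhalf²=0.393170
  -E: nom -4.200 → Σnom=19.090; wc +0.470/-0.470 → slack +1.495/-1.704; half-tol=0.470, Σhalf²=0.614070
  +F: nom +5.700 → Σnom=24.790; wc +0.500/-0.279 → slack +1.995/-1.983; half-tol=0.390, Σhalf²=0.765781
  +G: nom +45.590 → Σnom=70.380; wc +0.281/-0.281 → slack +2.276/-2.264; half-tol=0.281, Σhalf²=0.844742
  +H: nom +3.400 → Σnom=73.780; wc +0.421/-0.460 → slack +2.697/-2.724; half-tol=0.441, Σhalf²=1.038782
  +I: nom +23.400 → Σnom=97.180; wc +0.398/-0.250 → slack +3.095/-2.974; half-tol=0.324, Σhalf²=1.143758
Nominal = 97.180. Worst-case = [97.180 - 2.974, 97.180 + 3.095] = [94.206, 100.275]. RSS = √1.143758 = 1.069.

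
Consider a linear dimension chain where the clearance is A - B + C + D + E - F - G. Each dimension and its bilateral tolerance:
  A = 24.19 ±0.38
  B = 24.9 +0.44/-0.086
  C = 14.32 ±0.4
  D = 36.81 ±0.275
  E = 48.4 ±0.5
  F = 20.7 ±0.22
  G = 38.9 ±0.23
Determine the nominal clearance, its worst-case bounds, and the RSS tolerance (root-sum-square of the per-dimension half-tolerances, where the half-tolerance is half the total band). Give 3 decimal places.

nominal=39.220 wc=[36.775,41.311] rss=0.895

Stack each dimension's contribution:
  +A: nom +24.190 → Σnom=24.190; wc +0.380/-0.380 → slack +0.380/-0.380; half-tol=0.380, Σhalf²=0.144400
  -B: nom -24.900 → Σnom=-0.710; wc +0.086/-0.440 → slack +0.466/-0.820; half-tol=0.263, Σhalf²=0.213569
  +C: nom +14.320 → Σnom=13.610; wc +0.400/-0.400 → slack +0.866/-1.220; half-tol=0.400, Σhalf²=0.373569
  +D: nom +36.810 → Σnom=50.420; wc +0.275/-0.275 → slack +1.141/-1.495; half-tol=0.275, Σhalf²=0.449194
  +E: nom +48.400 → Σnom=98.820; wc +0.500/-0.500 → slack +1.641/-1.995; half-tol=0.500, Σhalf²=0.699194
  -F: nom -20.700 → Σnom=78.120; wc +0.220/-0.220 → slack +1.861/-2.215; half-tol=0.220, Σhalf²=0.747594
  -G: nom -38.900 → Σnom=39.220; wc +0.230/-0.230 → slack +2.091/-2.445; half-tol=0.230, Σhalf²=0.800494
Nominal = 39.220. Worst-case = [39.220 - 2.445, 39.220 + 2.091] = [36.775, 41.311]. RSS = √0.800494 = 0.895.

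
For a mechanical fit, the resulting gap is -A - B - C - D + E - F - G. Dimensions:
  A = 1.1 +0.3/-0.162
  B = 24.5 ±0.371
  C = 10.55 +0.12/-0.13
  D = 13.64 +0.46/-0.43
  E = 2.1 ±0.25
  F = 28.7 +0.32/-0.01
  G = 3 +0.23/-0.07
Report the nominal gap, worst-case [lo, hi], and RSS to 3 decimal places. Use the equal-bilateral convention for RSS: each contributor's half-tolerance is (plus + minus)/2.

Stack each dimension's contribution:
  -A: nom -1.100 → Σnom=-1.100; wc +0.162/-0.300 → slack +0.162/-0.300; half-tol=0.231, Σhalf²=0.053361
  -B: nom -24.500 → Σnom=-25.600; wc +0.371/-0.371 → slack +0.533/-0.671; half-tol=0.371, Σhalf²=0.191002
  -C: nom -10.550 → Σnom=-36.150; wc +0.130/-0.120 → slack +0.663/-0.791; half-tol=0.125, Σhalf²=0.206627
  -D: nom -13.640 → Σnom=-49.790; wc +0.430/-0.460 → slack +1.093/-1.251; half-tol=0.445, Σhalf²=0.404652
  +E: nom +2.100 → Σnom=-47.690; wc +0.250/-0.250 → slack +1.343/-1.501; half-tol=0.250, Σhalf²=0.467152
  -F: nom -28.700 → Σnom=-76.390; wc +0.010/-0.320 → slack +1.353/-1.821; half-tol=0.165, Σhalf²=0.494377
  -G: nom -3.000 → Σnom=-79.390; wc +0.070/-0.230 → slack +1.423/-2.051; half-tol=0.150, Σhalf²=0.516877
Nominal = -79.390. Worst-case = [-79.390 - 2.051, -79.390 + 1.423] = [-81.441, -77.967]. RSS = √0.516877 = 0.719.

nominal=-79.390 wc=[-81.441,-77.967] rss=0.719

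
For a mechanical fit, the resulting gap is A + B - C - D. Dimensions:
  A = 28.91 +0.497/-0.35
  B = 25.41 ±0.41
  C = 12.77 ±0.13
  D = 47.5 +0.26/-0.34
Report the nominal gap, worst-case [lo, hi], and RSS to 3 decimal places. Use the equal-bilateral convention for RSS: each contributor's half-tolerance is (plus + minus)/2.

Stack each dimension's contribution:
  +A: nom +28.910 → Σnom=28.910; wc +0.497/-0.350 → slack +0.497/-0.350; half-tol=0.423, Σhalf²=0.179352
  +B: nom +25.410 → Σnom=54.320; wc +0.410/-0.410 → slack +0.907/-0.760; half-tol=0.410, Σhalf²=0.347452
  -C: nom -12.770 → Σnom=41.550; wc +0.130/-0.130 → slack +1.037/-0.890; half-tol=0.130, Σhalf²=0.364352
  -D: nom -47.500 → Σnom=-5.950; wc +0.340/-0.260 → slack +1.377/-1.150; half-tol=0.300, Σhalf²=0.454352
Nominal = -5.950. Worst-case = [-5.950 - 1.150, -5.950 + 1.377] = [-7.100, -4.573]. RSS = √0.454352 = 0.674.

nominal=-5.950 wc=[-7.100,-4.573] rss=0.674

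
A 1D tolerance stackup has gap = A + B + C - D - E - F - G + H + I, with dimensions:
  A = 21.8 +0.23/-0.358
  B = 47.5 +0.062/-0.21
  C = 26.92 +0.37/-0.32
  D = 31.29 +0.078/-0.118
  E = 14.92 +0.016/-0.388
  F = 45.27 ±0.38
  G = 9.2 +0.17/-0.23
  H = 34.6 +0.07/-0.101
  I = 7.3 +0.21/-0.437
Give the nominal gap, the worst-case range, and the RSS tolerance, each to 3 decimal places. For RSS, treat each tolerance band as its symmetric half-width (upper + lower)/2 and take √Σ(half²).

nominal=37.440 wc=[35.370,39.498] rss=0.755

Stack each dimension's contribution:
  +A: nom +21.800 → Σnom=21.800; wc +0.230/-0.358 → slack +0.230/-0.358; half-tol=0.294, Σhalf²=0.086436
  +B: nom +47.500 → Σnom=69.300; wc +0.062/-0.210 → slack +0.292/-0.568; half-tol=0.136, Σhalf²=0.104932
  +C: nom +26.920 → Σnom=96.220; wc +0.370/-0.320 → slack +0.662/-0.888; half-tol=0.345, Σhalf²=0.223957
  -D: nom -31.290 → Σnom=64.930; wc +0.118/-0.078 → slack +0.780/-0.966; half-tol=0.098, Σhalf²=0.233561
  -E: nom -14.920 → Σnom=50.010; wc +0.388/-0.016 → slack +1.168/-0.982; half-tol=0.202, Σhalf²=0.274365
  -F: nom -45.270 → Σnom=4.740; wc +0.380/-0.380 → slack +1.548/-1.362; half-tol=0.380, Σhalf²=0.418765
  -G: nom -9.200 → Σnom=-4.460; wc +0.230/-0.170 → slack +1.778/-1.532; half-tol=0.200, Σhalf²=0.458765
  +H: nom +34.600 → Σnom=30.140; wc +0.070/-0.101 → slack +1.848/-1.633; half-tol=0.086, Σhalf²=0.466075
  +I: nom +7.300 → Σnom=37.440; wc +0.210/-0.437 → slack +2.058/-2.070; half-tol=0.324, Σhalf²=0.570728
Nominal = 37.440. Worst-case = [37.440 - 2.070, 37.440 + 2.058] = [35.370, 39.498]. RSS = √0.570728 = 0.755.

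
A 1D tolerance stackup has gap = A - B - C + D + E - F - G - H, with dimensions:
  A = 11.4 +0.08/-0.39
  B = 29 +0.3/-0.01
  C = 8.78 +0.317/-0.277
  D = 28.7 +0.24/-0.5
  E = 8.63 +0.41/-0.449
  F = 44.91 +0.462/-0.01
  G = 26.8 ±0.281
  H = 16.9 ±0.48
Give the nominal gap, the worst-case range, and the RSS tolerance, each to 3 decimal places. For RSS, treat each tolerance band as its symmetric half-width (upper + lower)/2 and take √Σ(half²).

nominal=-77.660 wc=[-80.839,-75.872] rss=0.924

Stack each dimension's contribution:
  +A: nom +11.400 → Σnom=11.400; wc +0.080/-0.390 → slack +0.080/-0.390; half-tol=0.235, Σhalf²=0.055225
  -B: nom -29.000 → Σnom=-17.600; wc +0.010/-0.300 → slack +0.090/-0.690; half-tol=0.155, Σhalf²=0.079250
  -C: nom -8.780 → Σnom=-26.380; wc +0.277/-0.317 → slack +0.367/-1.007; half-tol=0.297, Σhalf²=0.167459
  +D: nom +28.700 → Σnom=2.320; wc +0.240/-0.500 → slack +0.607/-1.507; half-tol=0.370, Σhalf²=0.304359
  +E: nom +8.630 → Σnom=10.950; wc +0.410/-0.449 → slack +1.017/-1.956; half-tol=0.429, Σhalf²=0.488829
  -F: nom -44.910 → Σnom=-33.960; wc +0.010/-0.462 → slack +1.027/-2.418; half-tol=0.236, Σhalf²=0.544525
  -G: nom -26.800 → Σnom=-60.760; wc +0.281/-0.281 → slack +1.308/-2.699; half-tol=0.281, Σhalf²=0.623486
  -H: nom -16.900 → Σnom=-77.660; wc +0.480/-0.480 → slack +1.788/-3.179; half-tol=0.480, Σhalf²=0.853886
Nominal = -77.660. Worst-case = [-77.660 - 3.179, -77.660 + 1.788] = [-80.839, -75.872]. RSS = √0.853886 = 0.924.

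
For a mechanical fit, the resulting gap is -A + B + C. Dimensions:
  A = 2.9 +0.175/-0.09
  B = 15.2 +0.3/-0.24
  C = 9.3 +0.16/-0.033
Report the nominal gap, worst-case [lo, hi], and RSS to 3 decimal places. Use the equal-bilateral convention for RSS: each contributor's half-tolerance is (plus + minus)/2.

Stack each dimension's contribution:
  -A: nom -2.900 → Σnom=-2.900; wc +0.090/-0.175 → slack +0.090/-0.175; half-tol=0.133, Σhalf²=0.017556
  +B: nom +15.200 → Σnom=12.300; wc +0.300/-0.240 → slack +0.390/-0.415; half-tol=0.270, Σhalf²=0.090456
  +C: nom +9.300 → Σnom=21.600; wc +0.160/-0.033 → slack +0.550/-0.448; half-tol=0.097, Σhalf²=0.099769
Nominal = 21.600. Worst-case = [21.600 - 0.448, 21.600 + 0.550] = [21.152, 22.150]. RSS = √0.099769 = 0.316.

nominal=21.600 wc=[21.152,22.150] rss=0.316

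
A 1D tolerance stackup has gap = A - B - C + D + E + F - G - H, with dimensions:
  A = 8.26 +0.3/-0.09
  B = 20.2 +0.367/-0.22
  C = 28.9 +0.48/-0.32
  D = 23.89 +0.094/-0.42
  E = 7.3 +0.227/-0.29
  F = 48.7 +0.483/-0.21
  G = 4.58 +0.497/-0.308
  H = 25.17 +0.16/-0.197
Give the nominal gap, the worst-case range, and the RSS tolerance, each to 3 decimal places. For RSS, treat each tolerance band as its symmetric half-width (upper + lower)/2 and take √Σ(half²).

nominal=9.300 wc=[6.786,11.449] rss=0.855

Stack each dimension's contribution:
  +A: nom +8.260 → Σnom=8.260; wc +0.300/-0.090 → slack +0.300/-0.090; half-tol=0.195, Σhalf²=0.038025
  -B: nom -20.200 → Σnom=-11.940; wc +0.220/-0.367 → slack +0.520/-0.457; half-tol=0.293, Σhalf²=0.124167
  -C: nom -28.900 → Σnom=-40.840; wc +0.320/-0.480 → slack +0.840/-0.937; half-tol=0.400, Σhalf²=0.284167
  +D: nom +23.890 → Σnom=-16.950; wc +0.094/-0.420 → slack +0.934/-1.357; half-tol=0.257, Σhalf²=0.350216
  +E: nom +7.300 → Σnom=-9.650; wc +0.227/-0.290 → slack +1.161/-1.647; half-tol=0.259, Σhalf²=0.417038
  +F: nom +48.700 → Σnom=39.050; wc +0.483/-0.210 → slack +1.644/-1.857; half-tol=0.346, Σhalf²=0.537101
  -G: nom -4.580 → Σnom=34.470; wc +0.308/-0.497 → slack +1.952/-2.354; half-tol=0.402, Σhalf²=0.699107
  -H: nom -25.170 → Σnom=9.300; wc +0.197/-0.160 → slack +2.149/-2.514; half-tol=0.178, Σhalf²=0.730969
Nominal = 9.300. Worst-case = [9.300 - 2.514, 9.300 + 2.149] = [6.786, 11.449]. RSS = √0.730969 = 0.855.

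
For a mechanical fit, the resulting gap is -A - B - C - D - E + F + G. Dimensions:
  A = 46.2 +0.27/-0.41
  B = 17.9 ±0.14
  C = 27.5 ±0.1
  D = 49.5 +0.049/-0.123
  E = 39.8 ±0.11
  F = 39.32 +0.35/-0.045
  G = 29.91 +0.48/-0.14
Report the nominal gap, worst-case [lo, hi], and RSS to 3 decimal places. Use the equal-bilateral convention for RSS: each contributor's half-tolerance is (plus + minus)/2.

Stack each dimension's contribution:
  -A: nom -46.200 → Σnom=-46.200; wc +0.410/-0.270 → slack +0.410/-0.270; half-tol=0.340, Σhalf²=0.115600
  -B: nom -17.900 → Σnom=-64.100; wc +0.140/-0.140 → slack +0.550/-0.410; half-tol=0.140, Σhalf²=0.135200
  -C: nom -27.500 → Σnom=-91.600; wc +0.100/-0.100 → slack +0.650/-0.510; half-tol=0.100, Σhalf²=0.145200
  -D: nom -49.500 → Σnom=-141.100; wc +0.123/-0.049 → slack +0.773/-0.559; half-tol=0.086, Σhalf²=0.152596
  -E: nom -39.800 → Σnom=-180.900; wc +0.110/-0.110 → slack +0.883/-0.669; half-tol=0.110, Σhalf²=0.164696
  +F: nom +39.320 → Σnom=-141.580; wc +0.350/-0.045 → slack +1.233/-0.714; half-tol=0.197, Σhalf²=0.203702
  +G: nom +29.910 → Σnom=-111.670; wc +0.480/-0.140 → slack +1.713/-0.854; half-tol=0.310, Σhalf²=0.299802
Nominal = -111.670. Worst-case = [-111.670 - 0.854, -111.670 + 1.713] = [-112.524, -109.957]. RSS = √0.299802 = 0.548.

nominal=-111.670 wc=[-112.524,-109.957] rss=0.548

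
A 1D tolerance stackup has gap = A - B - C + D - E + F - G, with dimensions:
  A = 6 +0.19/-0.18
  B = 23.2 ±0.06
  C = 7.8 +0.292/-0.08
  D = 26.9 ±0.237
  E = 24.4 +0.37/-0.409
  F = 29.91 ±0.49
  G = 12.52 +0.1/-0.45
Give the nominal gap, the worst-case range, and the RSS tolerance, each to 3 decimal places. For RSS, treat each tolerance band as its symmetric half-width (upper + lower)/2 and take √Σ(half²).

nominal=-5.110 wc=[-6.839,-3.194] rss=0.772

Stack each dimension's contribution:
  +A: nom +6.000 → Σnom=6.000; wc +0.190/-0.180 → slack +0.190/-0.180; half-tol=0.185, Σhalf²=0.034225
  -B: nom -23.200 → Σnom=-17.200; wc +0.060/-0.060 → slack +0.250/-0.240; half-tol=0.060, Σhalf²=0.037825
  -C: nom -7.800 → Σnom=-25.000; wc +0.080/-0.292 → slack +0.330/-0.532; half-tol=0.186, Σhalf²=0.072421
  +D: nom +26.900 → Σnom=1.900; wc +0.237/-0.237 → slack +0.567/-0.769; half-tol=0.237, Σhalf²=0.128590
  -E: nom -24.400 → Σnom=-22.500; wc +0.409/-0.370 → slack +0.976/-1.139; half-tol=0.389, Σhalf²=0.280300
  +F: nom +29.910 → Σnom=7.410; wc +0.490/-0.490 → slack +1.466/-1.629; half-tol=0.490, Σhalf²=0.520400
  -G: nom -12.520 → Σnom=-5.110; wc +0.450/-0.100 → slack +1.916/-1.729; half-tol=0.275, Σhalf²=0.596025
Nominal = -5.110. Worst-case = [-5.110 - 1.729, -5.110 + 1.916] = [-6.839, -3.194]. RSS = √0.596025 = 0.772.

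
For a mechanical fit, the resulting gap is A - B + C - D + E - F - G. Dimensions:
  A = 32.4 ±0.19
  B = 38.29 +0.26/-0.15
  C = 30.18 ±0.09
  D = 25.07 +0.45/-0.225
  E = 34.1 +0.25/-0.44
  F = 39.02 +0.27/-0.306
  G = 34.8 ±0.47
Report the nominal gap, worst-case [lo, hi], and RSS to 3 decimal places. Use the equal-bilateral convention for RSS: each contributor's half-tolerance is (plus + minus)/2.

nominal=-40.500 wc=[-42.670,-38.819] rss=0.789

Stack each dimension's contribution:
  +A: nom +32.400 → Σnom=32.400; wc +0.190/-0.190 → slack +0.190/-0.190; half-tol=0.190, Σhalf²=0.036100
  -B: nom -38.290 → Σnom=-5.890; wc +0.150/-0.260 → slack +0.340/-0.450; half-tol=0.205, Σhalf²=0.078125
  +C: nom +30.180 → Σnom=24.290; wc +0.090/-0.090 → slack +0.430/-0.540; half-tol=0.090, Σhalf²=0.086225
  -D: nom -25.070 → Σnom=-0.780; wc +0.225/-0.450 → slack +0.655/-0.990; half-tol=0.338, Σhalf²=0.200131
  +E: nom +34.100 → Σnom=33.320; wc +0.250/-0.440 → slack +0.905/-1.430; half-tol=0.345, Σhalf²=0.319156
  -F: nom -39.020 → Σnom=-5.700; wc +0.306/-0.270 → slack +1.211/-1.700; half-tol=0.288, Σhalf²=0.402100
  -G: nom -34.800 → Σnom=-40.500; wc +0.470/-0.470 → slack +1.681/-2.170; half-tol=0.470, Σhalf²=0.623000
Nominal = -40.500. Worst-case = [-40.500 - 2.170, -40.500 + 1.681] = [-42.670, -38.819]. RSS = √0.623000 = 0.789.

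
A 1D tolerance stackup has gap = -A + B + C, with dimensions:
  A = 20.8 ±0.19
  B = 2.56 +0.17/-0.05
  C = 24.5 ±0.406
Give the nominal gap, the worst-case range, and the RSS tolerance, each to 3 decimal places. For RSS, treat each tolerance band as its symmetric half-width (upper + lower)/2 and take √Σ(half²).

nominal=6.260 wc=[5.614,7.026] rss=0.462

Stack each dimension's contribution:
  -A: nom -20.800 → Σnom=-20.800; wc +0.190/-0.190 → slack +0.190/-0.190; half-tol=0.190, Σhalf²=0.036100
  +B: nom +2.560 → Σnom=-18.240; wc +0.170/-0.050 → slack +0.360/-0.240; half-tol=0.110, Σhalf²=0.048200
  +C: nom +24.500 → Σnom=6.260; wc +0.406/-0.406 → slack +0.766/-0.646; half-tol=0.406, Σhalf²=0.213036
Nominal = 6.260. Worst-case = [6.260 - 0.646, 6.260 + 0.766] = [5.614, 7.026]. RSS = √0.213036 = 0.462.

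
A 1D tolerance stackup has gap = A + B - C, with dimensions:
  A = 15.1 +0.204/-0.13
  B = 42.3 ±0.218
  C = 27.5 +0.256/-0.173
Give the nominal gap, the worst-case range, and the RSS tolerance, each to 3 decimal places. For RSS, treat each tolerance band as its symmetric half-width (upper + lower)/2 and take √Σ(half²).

Stack each dimension's contribution:
  +A: nom +15.100 → Σnom=15.100; wc +0.204/-0.130 → slack +0.204/-0.130; half-tol=0.167, Σhalf²=0.027889
  +B: nom +42.300 → Σnom=57.400; wc +0.218/-0.218 → slack +0.422/-0.348; half-tol=0.218, Σhalf²=0.075413
  -C: nom -27.500 → Σnom=29.900; wc +0.173/-0.256 → slack +0.595/-0.604; half-tol=0.214, Σhalf²=0.121423
Nominal = 29.900. Worst-case = [29.900 - 0.604, 29.900 + 0.595] = [29.296, 30.495]. RSS = √0.121423 = 0.348.

nominal=29.900 wc=[29.296,30.495] rss=0.348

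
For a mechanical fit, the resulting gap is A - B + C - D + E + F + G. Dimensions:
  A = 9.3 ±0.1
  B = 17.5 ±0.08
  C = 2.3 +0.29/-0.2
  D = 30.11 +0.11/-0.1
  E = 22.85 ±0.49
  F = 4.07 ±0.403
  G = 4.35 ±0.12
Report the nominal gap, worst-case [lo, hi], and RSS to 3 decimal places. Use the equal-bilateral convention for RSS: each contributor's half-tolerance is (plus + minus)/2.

nominal=-4.740 wc=[-6.243,-3.157] rss=0.710

Stack each dimension's contribution:
  +A: nom +9.300 → Σnom=9.300; wc +0.100/-0.100 → slack +0.100/-0.100; half-tol=0.100, Σhalf²=0.010000
  -B: nom -17.500 → Σnom=-8.200; wc +0.080/-0.080 → slack +0.180/-0.180; half-tol=0.080, Σhalf²=0.016400
  +C: nom +2.300 → Σnom=-5.900; wc +0.290/-0.200 → slack +0.470/-0.380; half-tol=0.245, Σhalf²=0.076425
  -D: nom -30.110 → Σnom=-36.010; wc +0.100/-0.110 → slack +0.570/-0.490; half-tol=0.105, Σhalf²=0.087450
  +E: nom +22.850 → Σnom=-13.160; wc +0.490/-0.490 → slack +1.060/-0.980; half-tol=0.490, Σhalf²=0.327550
  +F: nom +4.070 → Σnom=-9.090; wc +0.403/-0.403 → slack +1.463/-1.383; half-tol=0.403, Σhalf²=0.489959
  +G: nom +4.350 → Σnom=-4.740; wc +0.120/-0.120 → slack +1.583/-1.503; half-tol=0.120, Σhalf²=0.504359
Nominal = -4.740. Worst-case = [-4.740 - 1.503, -4.740 + 1.583] = [-6.243, -3.157]. RSS = √0.504359 = 0.710.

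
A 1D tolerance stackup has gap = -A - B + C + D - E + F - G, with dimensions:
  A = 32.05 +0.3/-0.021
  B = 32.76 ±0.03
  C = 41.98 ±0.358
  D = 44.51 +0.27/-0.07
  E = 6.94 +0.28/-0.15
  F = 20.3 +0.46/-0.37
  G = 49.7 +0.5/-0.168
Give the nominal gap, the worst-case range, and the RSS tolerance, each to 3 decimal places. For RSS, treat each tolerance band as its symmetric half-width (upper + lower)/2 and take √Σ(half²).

nominal=-14.660 wc=[-16.568,-13.203] rss=0.717

Stack each dimension's contribution:
  -A: nom -32.050 → Σnom=-32.050; wc +0.021/-0.300 → slack +0.021/-0.300; half-tol=0.161, Σhalf²=0.025760
  -B: nom -32.760 → Σnom=-64.810; wc +0.030/-0.030 → slack +0.051/-0.330; half-tol=0.030, Σhalf²=0.026660
  +C: nom +41.980 → Σnom=-22.830; wc +0.358/-0.358 → slack +0.409/-0.688; half-tol=0.358, Σhalf²=0.154824
  +D: nom +44.510 → Σnom=21.680; wc +0.270/-0.070 → slack +0.679/-0.758; half-tol=0.170, Σhalf²=0.183724
  -E: nom -6.940 → Σnom=14.740; wc +0.150/-0.280 → slack +0.829/-1.038; half-tol=0.215, Σhalf²=0.229949
  +F: nom +20.300 → Σnom=35.040; wc +0.460/-0.370 → slack +1.289/-1.408; half-tol=0.415, Σhalf²=0.402174
  -G: nom -49.700 → Σnom=-14.660; wc +0.168/-0.500 → slack +1.457/-1.908; half-tol=0.334, Σhalf²=0.513730
Nominal = -14.660. Worst-case = [-14.660 - 1.908, -14.660 + 1.457] = [-16.568, -13.203]. RSS = √0.513730 = 0.717.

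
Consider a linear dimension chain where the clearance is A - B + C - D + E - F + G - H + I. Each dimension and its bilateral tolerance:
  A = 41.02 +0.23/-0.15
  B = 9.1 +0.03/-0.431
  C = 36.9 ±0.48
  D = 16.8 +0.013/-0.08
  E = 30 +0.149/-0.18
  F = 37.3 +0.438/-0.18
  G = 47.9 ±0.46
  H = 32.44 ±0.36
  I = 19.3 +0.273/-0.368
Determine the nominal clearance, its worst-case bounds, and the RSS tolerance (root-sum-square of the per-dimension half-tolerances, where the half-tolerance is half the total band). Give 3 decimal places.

Stack each dimension's contribution:
  +A: nom +41.020 → Σnom=41.020; wc +0.230/-0.150 → slack +0.230/-0.150; half-tol=0.190, Σhalf²=0.036100
  -B: nom -9.100 → Σnom=31.920; wc +0.431/-0.030 → slack +0.661/-0.180; half-tol=0.230, Σhalf²=0.089230
  +C: nom +36.900 → Σnom=68.820; wc +0.480/-0.480 → slack +1.141/-0.660; half-tol=0.480, Σhalf²=0.319630
  -D: nom -16.800 → Σnom=52.020; wc +0.080/-0.013 → slack +1.221/-0.673; half-tol=0.046, Σhalf²=0.321792
  +E: nom +30.000 → Σnom=82.020; wc +0.149/-0.180 → slack +1.370/-0.853; half-tol=0.164, Σhalf²=0.348853
  -F: nom -37.300 → Σnom=44.720; wc +0.180/-0.438 → slack +1.550/-1.291; half-tol=0.309, Σhalf²=0.444334
  +G: nom +47.900 → Σnom=92.620; wc +0.460/-0.460 → slack +2.010/-1.751; half-tol=0.460, Σhalf²=0.655934
  -H: nom -32.440 → Σnom=60.180; wc +0.360/-0.360 → slack +2.370/-2.111; half-tol=0.360, Σhalf²=0.785534
  +I: nom +19.300 → Σnom=79.480; wc +0.273/-0.368 → slack +2.643/-2.479; half-tol=0.321, Σhalf²=0.888254
Nominal = 79.480. Worst-case = [79.480 - 2.479, 79.480 + 2.643] = [77.001, 82.123]. RSS = √0.888254 = 0.942.

nominal=79.480 wc=[77.001,82.123] rss=0.942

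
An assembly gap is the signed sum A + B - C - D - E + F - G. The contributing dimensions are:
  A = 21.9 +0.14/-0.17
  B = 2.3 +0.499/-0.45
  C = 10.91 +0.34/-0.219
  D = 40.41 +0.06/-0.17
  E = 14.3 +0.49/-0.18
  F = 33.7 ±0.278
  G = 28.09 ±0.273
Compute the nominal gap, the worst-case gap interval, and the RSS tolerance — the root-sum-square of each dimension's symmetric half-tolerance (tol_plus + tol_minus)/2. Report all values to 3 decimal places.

Stack each dimension's contribution:
  +A: nom +21.900 → Σnom=21.900; wc +0.140/-0.170 → slack +0.140/-0.170; half-tol=0.155, Σhalf²=0.024025
  +B: nom +2.300 → Σnom=24.200; wc +0.499/-0.450 → slack +0.639/-0.620; half-tol=0.475, Σhalf²=0.249175
  -C: nom -10.910 → Σnom=13.290; wc +0.219/-0.340 → slack +0.858/-0.960; half-tol=0.280, Σhalf²=0.327296
  -D: nom -40.410 → Σnom=-27.120; wc +0.170/-0.060 → slack +1.028/-1.020; half-tol=0.115, Σhalf²=0.340521
  -E: nom -14.300 → Σnom=-41.420; wc +0.180/-0.490 → slack +1.208/-1.510; half-tol=0.335, Σhalf²=0.452746
  +F: nom +33.700 → Σnom=-7.720; wc +0.278/-0.278 → slack +1.486/-1.788; half-tol=0.278, Σhalf²=0.530030
  -G: nom -28.090 → Σnom=-35.810; wc +0.273/-0.273 → slack +1.759/-2.061; half-tol=0.273, Σhalf²=0.604558
Nominal = -35.810. Worst-case = [-35.810 - 2.061, -35.810 + 1.759] = [-37.871, -34.051]. RSS = √0.604558 = 0.778.

nominal=-35.810 wc=[-37.871,-34.051] rss=0.778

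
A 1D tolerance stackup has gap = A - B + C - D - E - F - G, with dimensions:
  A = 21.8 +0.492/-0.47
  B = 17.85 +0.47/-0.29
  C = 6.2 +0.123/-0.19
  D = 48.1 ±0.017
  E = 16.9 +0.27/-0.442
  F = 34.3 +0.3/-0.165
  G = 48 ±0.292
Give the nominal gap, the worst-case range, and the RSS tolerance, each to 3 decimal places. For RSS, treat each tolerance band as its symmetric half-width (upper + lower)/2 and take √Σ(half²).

nominal=-137.150 wc=[-139.159,-135.329] rss=0.816

Stack each dimension's contribution:
  +A: nom +21.800 → Σnom=21.800; wc +0.492/-0.470 → slack +0.492/-0.470; half-tol=0.481, Σhalf²=0.231361
  -B: nom -17.850 → Σnom=3.950; wc +0.290/-0.470 → slack +0.782/-0.940; half-tol=0.380, Σhalf²=0.375761
  +C: nom +6.200 → Σnom=10.150; wc +0.123/-0.190 → slack +0.905/-1.130; half-tol=0.157, Σhalf²=0.400253
  -D: nom -48.100 → Σnom=-37.950; wc +0.017/-0.017 → slack +0.922/-1.147; half-tol=0.017, Σhalf²=0.400542
  -E: nom -16.900 → Σnom=-54.850; wc +0.442/-0.270 → slack +1.364/-1.417; half-tol=0.356, Σhalf²=0.527278
  -F: nom -34.300 → Σnom=-89.150; wc +0.165/-0.300 → slack +1.529/-1.717; half-tol=0.232, Σhalf²=0.581334
  -G: nom -48.000 → Σnom=-137.150; wc +0.292/-0.292 → slack +1.821/-2.009; half-tol=0.292, Σhalf²=0.666598
Nominal = -137.150. Worst-case = [-137.150 - 2.009, -137.150 + 1.821] = [-139.159, -135.329]. RSS = √0.666598 = 0.816.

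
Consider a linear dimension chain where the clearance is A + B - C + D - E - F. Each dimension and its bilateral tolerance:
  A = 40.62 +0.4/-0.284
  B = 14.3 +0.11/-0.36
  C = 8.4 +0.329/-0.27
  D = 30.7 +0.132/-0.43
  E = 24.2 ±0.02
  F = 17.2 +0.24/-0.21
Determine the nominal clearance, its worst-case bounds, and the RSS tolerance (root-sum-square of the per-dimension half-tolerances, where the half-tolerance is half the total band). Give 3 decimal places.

nominal=35.820 wc=[34.157,36.962] rss=0.626

Stack each dimension's contribution:
  +A: nom +40.620 → Σnom=40.620; wc +0.400/-0.284 → slack +0.400/-0.284; half-tol=0.342, Σhalf²=0.116964
  +B: nom +14.300 → Σnom=54.920; wc +0.110/-0.360 → slack +0.510/-0.644; half-tol=0.235, Σhalf²=0.172189
  -C: nom -8.400 → Σnom=46.520; wc +0.270/-0.329 → slack +0.780/-0.973; half-tol=0.299, Σhalf²=0.261889
  +D: nom +30.700 → Σnom=77.220; wc +0.132/-0.430 → slack +0.912/-1.403; half-tol=0.281, Σhalf²=0.340850
  -E: nom -24.200 → Σnom=53.020; wc +0.020/-0.020 → slack +0.932/-1.423; half-tol=0.020, Σhalf²=0.341250
  -F: nom -17.200 → Σnom=35.820; wc +0.210/-0.240 → slack +1.142/-1.663; half-tol=0.225, Σhalf²=0.391875
Nominal = 35.820. Worst-case = [35.820 - 1.663, 35.820 + 1.142] = [34.157, 36.962]. RSS = √0.391875 = 0.626.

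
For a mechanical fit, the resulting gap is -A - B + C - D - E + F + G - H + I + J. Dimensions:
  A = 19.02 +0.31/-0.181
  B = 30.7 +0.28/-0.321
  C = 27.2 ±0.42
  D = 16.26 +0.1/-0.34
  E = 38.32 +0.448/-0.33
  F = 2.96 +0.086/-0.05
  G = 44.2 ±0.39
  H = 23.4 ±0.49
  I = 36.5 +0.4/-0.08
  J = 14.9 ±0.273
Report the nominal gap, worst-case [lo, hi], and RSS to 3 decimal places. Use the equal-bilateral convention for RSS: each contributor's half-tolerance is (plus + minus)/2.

Stack each dimension's contribution:
  -A: nom -19.020 → Σnom=-19.020; wc +0.181/-0.310 → slack +0.181/-0.310; half-tol=0.245, Σhalf²=0.060270
  -B: nom -30.700 → Σnom=-49.720; wc +0.321/-0.280 → slack +0.502/-0.590; half-tol=0.300, Σhalf²=0.150570
  +C: nom +27.200 → Σnom=-22.520; wc +0.420/-0.420 → slack +0.922/-1.010; half-tol=0.420, Σhalf²=0.326970
  -D: nom -16.260 → Σnom=-38.780; wc +0.340/-0.100 → slack +1.262/-1.110; half-tol=0.220, Σhalf²=0.375370
  -E: nom -38.320 → Σnom=-77.100; wc +0.330/-0.448 → slack +1.592/-1.558; half-tol=0.389, Σhalf²=0.526691
  +F: nom +2.960 → Σnom=-74.140; wc +0.086/-0.050 → slack +1.678/-1.608; half-tol=0.068, Σhalf²=0.531315
  +G: nom +44.200 → Σnom=-29.940; wc +0.390/-0.390 → slack +2.068/-1.998; half-tol=0.390, Σhalf²=0.683415
  -H: nom -23.400 → Σnom=-53.340; wc +0.490/-0.490 → slack +2.558/-2.488; half-tol=0.490, Σhalf²=0.923515
  +I: nom +36.500 → Σnom=-16.840; wc +0.400/-0.080 → slack +2.958/-2.568; half-tol=0.240, Σhalf²=0.981115
  +J: nom +14.900 → Σnom=-1.940; wc +0.273/-0.273 → slack +3.231/-2.841; half-tol=0.273, Σhalf²=1.055644
Nominal = -1.940. Worst-case = [-1.940 - 2.841, -1.940 + 3.231] = [-4.781, 1.291]. RSS = √1.055644 = 1.027.

nominal=-1.940 wc=[-4.781,1.291] rss=1.027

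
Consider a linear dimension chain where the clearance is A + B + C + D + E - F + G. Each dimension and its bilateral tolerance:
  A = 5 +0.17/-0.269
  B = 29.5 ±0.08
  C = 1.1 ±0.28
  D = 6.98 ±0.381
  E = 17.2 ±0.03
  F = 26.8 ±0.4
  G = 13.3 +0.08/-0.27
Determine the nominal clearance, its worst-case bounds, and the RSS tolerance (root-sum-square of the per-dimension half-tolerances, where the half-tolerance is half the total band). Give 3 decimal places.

nominal=46.280 wc=[44.570,47.701] rss=0.685

Stack each dimension's contribution:
  +A: nom +5.000 → Σnom=5.000; wc +0.170/-0.269 → slack +0.170/-0.269; half-tol=0.220, Σhalf²=0.048180
  +B: nom +29.500 → Σnom=34.500; wc +0.080/-0.080 → slack +0.250/-0.349; half-tol=0.080, Σhalf²=0.054580
  +C: nom +1.100 → Σnom=35.600; wc +0.280/-0.280 → slack +0.530/-0.629; half-tol=0.280, Σhalf²=0.132980
  +D: nom +6.980 → Σnom=42.580; wc +0.381/-0.381 → slack +0.911/-1.010; half-tol=0.381, Σhalf²=0.278141
  +E: nom +17.200 → Σnom=59.780; wc +0.030/-0.030 → slack +0.941/-1.040; half-tol=0.030, Σhalf²=0.279041
  -F: nom -26.800 → Σnom=32.980; wc +0.400/-0.400 → slack +1.341/-1.440; half-tol=0.400, Σhalf²=0.439041
  +G: nom +13.300 → Σnom=46.280; wc +0.080/-0.270 → slack +1.421/-1.710; half-tol=0.175, Σhalf²=0.469666
Nominal = 46.280. Worst-case = [46.280 - 1.710, 46.280 + 1.421] = [44.570, 47.701]. RSS = √0.469666 = 0.685.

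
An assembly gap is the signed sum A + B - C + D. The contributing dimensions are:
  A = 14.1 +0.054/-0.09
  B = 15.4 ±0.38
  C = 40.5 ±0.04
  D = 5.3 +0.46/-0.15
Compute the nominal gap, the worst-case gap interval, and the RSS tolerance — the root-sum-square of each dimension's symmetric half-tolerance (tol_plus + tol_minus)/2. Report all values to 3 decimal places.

nominal=-5.700 wc=[-6.360,-4.766] rss=0.494

Stack each dimension's contribution:
  +A: nom +14.100 → Σnom=14.100; wc +0.054/-0.090 → slack +0.054/-0.090; half-tol=0.072, Σhalf²=0.005184
  +B: nom +15.400 → Σnom=29.500; wc +0.380/-0.380 → slack +0.434/-0.470; half-tol=0.380, Σhalf²=0.149584
  -C: nom -40.500 → Σnom=-11.000; wc +0.040/-0.040 → slack +0.474/-0.510; half-tol=0.040, Σhalf²=0.151184
  +D: nom +5.300 → Σnom=-5.700; wc +0.460/-0.150 → slack +0.934/-0.660; half-tol=0.305, Σhalf²=0.244209
Nominal = -5.700. Worst-case = [-5.700 - 0.660, -5.700 + 0.934] = [-6.360, -4.766]. RSS = √0.244209 = 0.494.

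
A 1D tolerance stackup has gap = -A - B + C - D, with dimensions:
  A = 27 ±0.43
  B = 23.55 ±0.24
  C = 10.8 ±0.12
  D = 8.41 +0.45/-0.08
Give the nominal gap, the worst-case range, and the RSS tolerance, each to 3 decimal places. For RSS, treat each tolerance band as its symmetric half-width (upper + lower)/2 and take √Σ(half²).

nominal=-48.160 wc=[-49.400,-47.290] rss=0.572

Stack each dimension's contribution:
  -A: nom -27.000 → Σnom=-27.000; wc +0.430/-0.430 → slack +0.430/-0.430; half-tol=0.430, Σhalf²=0.184900
  -B: nom -23.550 → Σnom=-50.550; wc +0.240/-0.240 → slack +0.670/-0.670; half-tol=0.240, Σhalf²=0.242500
  +C: nom +10.800 → Σnom=-39.750; wc +0.120/-0.120 → slack +0.790/-0.790; half-tol=0.120, Σhalf²=0.256900
  -D: nom -8.410 → Σnom=-48.160; wc +0.080/-0.450 → slack +0.870/-1.240; half-tol=0.265, Σhalf²=0.327125
Nominal = -48.160. Worst-case = [-48.160 - 1.240, -48.160 + 0.870] = [-49.400, -47.290]. RSS = √0.327125 = 0.572.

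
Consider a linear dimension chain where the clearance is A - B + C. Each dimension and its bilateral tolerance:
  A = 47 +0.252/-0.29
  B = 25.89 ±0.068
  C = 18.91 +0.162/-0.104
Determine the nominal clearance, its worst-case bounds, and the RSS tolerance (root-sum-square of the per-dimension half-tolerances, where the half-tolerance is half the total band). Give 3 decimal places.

nominal=40.020 wc=[39.558,40.502] rss=0.309

Stack each dimension's contribution:
  +A: nom +47.000 → Σnom=47.000; wc +0.252/-0.290 → slack +0.252/-0.290; half-tol=0.271, Σhalf²=0.073441
  -B: nom -25.890 → Σnom=21.110; wc +0.068/-0.068 → slack +0.320/-0.358; half-tol=0.068, Σhalf²=0.078065
  +C: nom +18.910 → Σnom=40.020; wc +0.162/-0.104 → slack +0.482/-0.462; half-tol=0.133, Σhalf²=0.095754
Nominal = 40.020. Worst-case = [40.020 - 0.462, 40.020 + 0.482] = [39.558, 40.502]. RSS = √0.095754 = 0.309.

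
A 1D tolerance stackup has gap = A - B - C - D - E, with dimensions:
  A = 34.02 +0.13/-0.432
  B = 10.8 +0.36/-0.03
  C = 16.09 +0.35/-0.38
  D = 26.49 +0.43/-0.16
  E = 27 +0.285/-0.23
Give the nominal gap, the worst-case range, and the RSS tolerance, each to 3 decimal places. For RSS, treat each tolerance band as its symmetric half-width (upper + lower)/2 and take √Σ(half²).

Stack each dimension's contribution:
  +A: nom +34.020 → Σnom=34.020; wc +0.130/-0.432 → slack +0.130/-0.432; half-tol=0.281, Σhalf²=0.078961
  -B: nom -10.800 → Σnom=23.220; wc +0.030/-0.360 → slack +0.160/-0.792; half-tol=0.195, Σhalf²=0.116986
  -C: nom -16.090 → Σnom=7.130; wc +0.380/-0.350 → slack +0.540/-1.142; half-tol=0.365, Σhalf²=0.250211
  -D: nom -26.490 → Σnom=-19.360; wc +0.160/-0.430 → slack +0.700/-1.572; half-tol=0.295, Σhalf²=0.337236
  -E: nom -27.000 → Σnom=-46.360; wc +0.230/-0.285 → slack +0.930/-1.857; half-tol=0.258, Σhalf²=0.403542
Nominal = -46.360. Worst-case = [-46.360 - 1.857, -46.360 + 0.930] = [-48.217, -45.430]. RSS = √0.403542 = 0.635.

nominal=-46.360 wc=[-48.217,-45.430] rss=0.635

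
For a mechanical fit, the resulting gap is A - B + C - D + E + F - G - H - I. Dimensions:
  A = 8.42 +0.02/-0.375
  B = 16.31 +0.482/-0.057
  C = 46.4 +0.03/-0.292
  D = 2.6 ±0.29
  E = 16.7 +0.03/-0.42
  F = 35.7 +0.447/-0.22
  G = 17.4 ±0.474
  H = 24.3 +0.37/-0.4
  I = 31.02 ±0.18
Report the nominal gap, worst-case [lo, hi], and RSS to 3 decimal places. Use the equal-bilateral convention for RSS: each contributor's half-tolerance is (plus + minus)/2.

Stack each dimension's contribution:
  +A: nom +8.420 → Σnom=8.420; wc +0.020/-0.375 → slack +0.020/-0.375; half-tol=0.198, Σhalf²=0.039006
  -B: nom -16.310 → Σnom=-7.890; wc +0.057/-0.482 → slack +0.077/-0.857; half-tol=0.270, Σhalf²=0.111637
  +C: nom +46.400 → Σnom=38.510; wc +0.030/-0.292 → slack +0.107/-1.149; half-tol=0.161, Σhalf²=0.137557
  -D: nom -2.600 → Σnom=35.910; wc +0.290/-0.290 → slack +0.397/-1.439; half-tol=0.290, Σhalf²=0.221658
  +E: nom +16.700 → Σnom=52.610; wc +0.030/-0.420 → slack +0.427/-1.859; half-tol=0.225, Σhalf²=0.272282
  +F: nom +35.700 → Σnom=88.310; wc +0.447/-0.220 → slack +0.874/-2.079; half-tol=0.334, Σhalf²=0.383505
  -G: nom -17.400 → Σnom=70.910; wc +0.474/-0.474 → slack +1.348/-2.553; half-tol=0.474, Σhalf²=0.608181
  -H: nom -24.300 → Σnom=46.610; wc +0.400/-0.370 → slack +1.748/-2.923; half-tol=0.385, Σhalf²=0.756406
  -I: nom -31.020 → Σnom=15.590; wc +0.180/-0.180 → slack +1.928/-3.103; half-tol=0.180, Σhalf²=0.788806
Nominal = 15.590. Worst-case = [15.590 - 3.103, 15.590 + 1.928] = [12.487, 17.518]. RSS = √0.788806 = 0.888.

nominal=15.590 wc=[12.487,17.518] rss=0.888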